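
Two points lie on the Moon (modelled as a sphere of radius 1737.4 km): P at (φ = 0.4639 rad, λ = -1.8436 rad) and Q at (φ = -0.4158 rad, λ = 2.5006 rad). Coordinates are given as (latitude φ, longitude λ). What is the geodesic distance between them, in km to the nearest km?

In radians: φ₁ = 0.4639, φ₂ = -0.4158, Δλ = -111.096° = -1.9390 rad.
cos c = sin φ₁ sin φ₂ + cos φ₁ cos φ₂ cos Δλ = (0.4474)(-0.4039) + (0.8943)(0.9148)(-0.3599) = -0.47519,
so c = arccos(-0.47519) = 2.06598 rad.
Distance = R·c = 1737.4 × 2.0660 ≈ 3589 km.

3589 km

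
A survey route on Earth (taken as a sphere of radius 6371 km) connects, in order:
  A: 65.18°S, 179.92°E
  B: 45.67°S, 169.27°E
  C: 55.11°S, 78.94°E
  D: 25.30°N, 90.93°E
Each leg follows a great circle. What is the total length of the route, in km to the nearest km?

Leg A→B: central angle 0.3553 rad, distance 2263.8 km.
Leg B→C: central angle 0.9466 rad, distance 6030.8 km.
Leg C→D: central angle 1.4149 rad, distance 9014.0 km.
Total: 2263.8 + 6030.8 + 9014.0 ≈ 17309 km.

17309 km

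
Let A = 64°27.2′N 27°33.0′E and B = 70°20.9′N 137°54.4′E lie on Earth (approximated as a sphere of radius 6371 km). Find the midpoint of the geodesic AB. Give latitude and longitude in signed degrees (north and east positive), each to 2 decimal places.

76.43°, 72.64°

The central angle between A and B is δ = 0.6448 rad.
With f = 0.5, the slerp weights are sin((1−f)δ)/sin δ = 0.5272 and sin(fδ)/sin δ = 0.5272.
Weighted sum of the unit vectors: (0.5272)·(0.3823,0.1995,0.9022) + (0.5272)·(-0.2496,0.2254,0.9418) = (0.0700, 0.2240, 0.9721).
Converting back: φ = atan2(z, √(x²+y²)) = 76.43°, λ = atan2(y, x) = 72.64°.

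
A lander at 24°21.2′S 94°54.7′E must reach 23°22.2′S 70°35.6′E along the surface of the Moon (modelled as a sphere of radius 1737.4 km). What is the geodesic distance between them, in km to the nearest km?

674 km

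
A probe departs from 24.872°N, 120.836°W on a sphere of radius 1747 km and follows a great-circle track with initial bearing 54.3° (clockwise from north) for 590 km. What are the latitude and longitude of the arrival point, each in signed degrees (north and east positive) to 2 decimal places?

Angular distance δ = d/R = 590/1747 = 0.33772 rad; initial bearing θ = 0.9477 rad.
sin φ₂ = sin φ₁ cos δ + cos φ₁ sin δ cos θ = (0.4206)(0.9435) + (0.9072)(0.3313)(0.5835) = 0.5723, so φ₂ = 34.91°.
Δλ = atan2(sin θ sin δ cos φ₁, cos δ − sin φ₁ sin φ₂) = atan2(0.2441, 0.7028) = 19.154°.
λ₂ = -120.836° + 19.154° = -101.68°.

34.91°, -101.68°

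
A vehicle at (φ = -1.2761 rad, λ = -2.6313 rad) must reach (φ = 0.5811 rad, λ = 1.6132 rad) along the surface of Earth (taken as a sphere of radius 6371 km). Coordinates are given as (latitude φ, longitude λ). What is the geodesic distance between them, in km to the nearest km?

14389 km

With latitudes φ₁ = -73.115°, φ₂ = 33.295° and longitude difference Δλ = -116.808°:
cos c = sin φ₁ sin φ₂ + cos φ₁ cos φ₂ cos Δλ = (-0.9569)(0.5489) + (0.2904)(0.8359)(-0.4510) = -0.63477,
so c = arccos(-0.63477) = 2.25851 rad.
Distance = R·c = 6371 × 2.2585 ≈ 14389 km.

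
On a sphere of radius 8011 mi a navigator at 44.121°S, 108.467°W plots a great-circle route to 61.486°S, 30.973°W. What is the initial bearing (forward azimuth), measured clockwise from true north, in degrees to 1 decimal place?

140.2°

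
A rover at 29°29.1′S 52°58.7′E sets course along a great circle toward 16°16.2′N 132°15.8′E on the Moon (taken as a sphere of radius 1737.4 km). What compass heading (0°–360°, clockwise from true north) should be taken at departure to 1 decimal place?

Δλ = 79.285° = 1.3838 rad.
y = sin Δλ · cos φ₂ = (0.9826)(0.9600) = 0.9432
x = cos φ₁ sin φ₂ − sin φ₁ cos φ₂ cos Δλ = (0.8705)(0.2802) − (-0.4922)(0.9600)(0.1859) = 0.3317
θ = atan2(y, x) = 70.62°, so the bearing is 70.6°.

70.6°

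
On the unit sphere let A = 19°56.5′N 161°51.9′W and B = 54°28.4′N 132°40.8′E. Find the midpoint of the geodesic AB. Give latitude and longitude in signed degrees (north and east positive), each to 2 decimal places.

Central angle δ = 1.0420 rad. Interpolating on the sphere with fraction f = 0.5:
P = [sin((1−f)δ)·A + sin(fδ)·B] / sin δ = 0.5765·A + 0.5765·B in Cartesian coordinates,
giving P = (-0.7421, 0.0776, 0.6658), i.e. latitude 41.74°, longitude 174.03°.

41.74°, 174.03°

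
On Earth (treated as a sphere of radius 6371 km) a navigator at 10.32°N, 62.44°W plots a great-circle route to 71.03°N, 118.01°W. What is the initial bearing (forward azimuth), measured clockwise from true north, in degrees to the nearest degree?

343°

Δλ = -55.570° = -0.9699 rad.
y = sin Δλ · cos φ₂ = (-0.8248)(0.3251) = -0.2681
x = cos φ₁ sin φ₂ − sin φ₁ cos φ₂ cos Δλ = (0.9838)(0.9457) − (0.1791)(0.3251)(0.5654) = 0.8975
θ = atan2(y, x) = -16.63°; adding 360° gives 343°.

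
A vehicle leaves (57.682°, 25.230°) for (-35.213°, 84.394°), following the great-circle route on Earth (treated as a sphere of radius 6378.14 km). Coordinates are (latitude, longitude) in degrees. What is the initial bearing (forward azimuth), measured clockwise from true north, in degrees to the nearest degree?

With φ₁ = 1.0067, φ₂ = -0.6146, Δλ = 1.0326 rad, the forward-azimuth formula gives
θ = atan2( sin Δλ cos φ₂ , cos φ₁ sin φ₂ − sin φ₁ cos φ₂ cos Δλ ) = atan2(0.7015, -0.6622) = 133.35°.
So the initial bearing is 133°.

133°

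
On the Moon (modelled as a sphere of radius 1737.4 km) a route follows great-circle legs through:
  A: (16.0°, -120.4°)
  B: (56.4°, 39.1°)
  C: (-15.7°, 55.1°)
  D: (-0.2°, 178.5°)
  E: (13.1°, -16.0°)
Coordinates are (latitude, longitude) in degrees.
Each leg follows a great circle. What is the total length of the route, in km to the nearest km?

Leg A→B: central angle 1.8428 rad, distance 3201.7 km.
Leg B→C: central angle 1.2800 rad, distance 2223.9 km.
Leg C→D: central angle 2.1282 rad, distance 3697.6 km.
Leg D→E: central angle 2.8046 rad, distance 4872.6 km.
Total: 3201.7 + 2223.9 + 3697.6 + 4872.6 ≈ 13996 km.

13996 km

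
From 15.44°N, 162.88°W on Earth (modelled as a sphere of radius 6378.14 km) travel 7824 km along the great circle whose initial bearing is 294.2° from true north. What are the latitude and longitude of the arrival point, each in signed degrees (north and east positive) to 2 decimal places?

27.50°, 121.64°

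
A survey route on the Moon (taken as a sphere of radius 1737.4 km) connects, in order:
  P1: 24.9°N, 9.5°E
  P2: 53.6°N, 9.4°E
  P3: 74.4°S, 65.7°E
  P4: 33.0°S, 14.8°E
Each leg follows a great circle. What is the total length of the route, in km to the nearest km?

6375 km

Leg P1→P2: central angle 0.5009 rad, distance 870.3 km.
Leg P2→P3: central angle 2.3277 rad, distance 4044.2 km.
Leg P3→P4: central angle 0.8409 rad, distance 1460.9 km.
Total: 870.3 + 4044.2 + 1460.9 ≈ 6375 km.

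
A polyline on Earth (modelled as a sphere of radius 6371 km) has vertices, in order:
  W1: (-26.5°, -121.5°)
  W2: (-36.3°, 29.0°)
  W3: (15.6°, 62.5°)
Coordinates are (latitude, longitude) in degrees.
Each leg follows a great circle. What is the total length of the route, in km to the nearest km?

19137 km

Leg W1→W2: central angle 1.9429 rad, distance 12378.3 km.
Leg W2→W3: central angle 1.0609 rad, distance 6759.0 km.
Total: 12378.3 + 6759.0 ≈ 19137 km.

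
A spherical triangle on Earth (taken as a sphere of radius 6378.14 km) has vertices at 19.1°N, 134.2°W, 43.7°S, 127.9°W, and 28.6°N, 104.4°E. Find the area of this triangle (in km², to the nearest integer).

75852935 km²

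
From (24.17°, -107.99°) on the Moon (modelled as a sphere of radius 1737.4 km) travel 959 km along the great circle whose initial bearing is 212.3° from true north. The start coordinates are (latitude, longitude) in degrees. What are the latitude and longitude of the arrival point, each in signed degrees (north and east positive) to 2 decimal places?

Angular distance δ = d/R = 959/1737.4 = 0.55197 rad; initial bearing θ = 3.7053 rad.
sin φ₂ = sin φ₁ cos δ + cos φ₁ sin δ cos θ = (0.4094)(0.8515) + (0.9123)(0.5244)(-0.8453) = -0.0557, so φ₂ = -3.20°.
Δλ = atan2(sin θ sin δ cos φ₁, cos δ − sin φ₁ sin φ₂) = atan2(-0.2556, 0.8743) = -16.298°.
λ₂ = -107.990° − 16.298° = -124.29°.

-3.20°, -124.29°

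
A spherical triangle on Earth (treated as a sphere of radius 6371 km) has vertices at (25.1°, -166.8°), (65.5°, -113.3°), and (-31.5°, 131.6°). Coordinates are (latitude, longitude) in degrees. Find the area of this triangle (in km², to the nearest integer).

Side lengths (central angles): a = 2.2465, b = 1.4247, c = 0.9155 rad; semiperimeter s = 2.2933.
By l'Huilier's theorem, tan(E/4) = √[tan(s/2) tan((s−a)/2) tan((s−b)/2) tan((s−c)/2)], giving spherical excess E = 0.5595 rad.
Area = E·R² = 0.5595 × (6371)² ≈ 22709334 km².

22709334 km²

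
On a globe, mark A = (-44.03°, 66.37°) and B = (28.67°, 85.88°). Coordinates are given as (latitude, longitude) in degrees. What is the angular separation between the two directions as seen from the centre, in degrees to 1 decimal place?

74.9°

Let φ₁ = -0.7685 rad, φ₂ = 0.5004 rad, and Δλ = 0.3405 rad.
cos c = sin φ₁ sin φ₂ + cos φ₁ cos φ₂ cos Δλ = (-0.6950)(0.4798) + (0.7190)(0.8774)(0.9426) = 0.26115,
so c = arccos(0.26115) = 1.30658 rad.
So the angular separation is 74.9°.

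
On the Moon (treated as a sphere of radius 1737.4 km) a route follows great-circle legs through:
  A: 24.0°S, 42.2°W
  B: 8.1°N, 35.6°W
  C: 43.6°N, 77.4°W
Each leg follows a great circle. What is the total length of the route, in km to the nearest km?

2534 km

Leg A→B: central angle 0.5714 rad, distance 992.8 km.
Leg B→C: central angle 0.8871 rad, distance 1541.3 km.
Total: 992.8 + 1541.3 ≈ 2534 km.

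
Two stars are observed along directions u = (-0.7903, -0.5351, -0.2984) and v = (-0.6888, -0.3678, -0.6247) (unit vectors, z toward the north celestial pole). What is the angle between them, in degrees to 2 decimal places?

21.93°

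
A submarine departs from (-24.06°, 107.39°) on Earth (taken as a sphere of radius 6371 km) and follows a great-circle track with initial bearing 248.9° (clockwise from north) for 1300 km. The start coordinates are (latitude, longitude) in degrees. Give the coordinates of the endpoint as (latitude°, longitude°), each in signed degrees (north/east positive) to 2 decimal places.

-27.76°, 95.05°

Angular distance δ = d/R = 1300/6371 = 0.20405 rad; initial bearing θ = 4.3441 rad.
sin φ₂ = sin φ₁ cos δ + cos φ₁ sin δ cos θ = (-0.4077)(0.9793) + (0.9131)(0.2026)(-0.3600) = -0.4658, so φ₂ = -27.76°.
Δλ = atan2(sin θ sin δ cos φ₁, cos δ − sin φ₁ sin φ₂) = atan2(-0.1726, 0.7893) = -12.336°.
λ₂ = 107.390° − 12.336° = 95.05°.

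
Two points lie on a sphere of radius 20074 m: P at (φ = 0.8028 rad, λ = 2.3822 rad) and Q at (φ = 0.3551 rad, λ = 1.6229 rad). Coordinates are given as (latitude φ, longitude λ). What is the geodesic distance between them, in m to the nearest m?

Let φ₁ = 0.8028 rad, φ₂ = 0.3551 rad, and Δλ = -0.7593 rad.
cos c = sin φ₁ sin φ₂ + cos φ₁ cos φ₂ cos Δλ = (0.7193)(0.3477) + (0.6947)(0.9376)(0.7253) = 0.72253,
so c = arccos(0.72253) = 0.76334 rad.
Distance = R·c = 20074 × 0.7633 ≈ 15323 m.

15323 m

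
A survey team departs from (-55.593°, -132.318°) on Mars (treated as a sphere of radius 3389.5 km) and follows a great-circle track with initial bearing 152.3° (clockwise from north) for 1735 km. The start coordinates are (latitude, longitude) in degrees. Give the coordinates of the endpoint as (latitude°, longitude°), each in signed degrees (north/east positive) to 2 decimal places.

-74.66°, -72.95°

Angular distance δ = d/R = 1735/3389.5 = 0.51187 rad; initial bearing θ = 2.6581 rad.
sin φ₂ = sin φ₁ cos δ + cos φ₁ sin δ cos θ = (-0.8250)(0.8718) + (0.5651)(0.4898)(-0.8854) = -0.9644, so φ₂ = -74.66°.
Δλ = atan2(sin θ sin δ cos φ₁, cos δ − sin φ₁ sin φ₂) = atan2(0.1287, 0.0762) = 59.365°.
λ₂ = -132.318° + 59.365° = -72.95°.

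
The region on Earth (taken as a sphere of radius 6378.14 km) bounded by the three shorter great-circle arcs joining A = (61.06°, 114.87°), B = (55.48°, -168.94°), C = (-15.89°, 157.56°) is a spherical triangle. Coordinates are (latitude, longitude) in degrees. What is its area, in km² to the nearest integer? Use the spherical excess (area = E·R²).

Side lengths (central angles): a = 1.3398, b = 1.4681, c = 0.6657 rad; semiperimeter s = 1.7368.
By l'Huilier's theorem, tan(E/4) = √[tan(s/2) tan((s−a)/2) tan((s−b)/2) tan((s−c)/2)], giving spherical excess E = 0.5488 rad.
Area = E·R² = 0.5488 × (6378.14)² ≈ 22324747 km².

22324747 km²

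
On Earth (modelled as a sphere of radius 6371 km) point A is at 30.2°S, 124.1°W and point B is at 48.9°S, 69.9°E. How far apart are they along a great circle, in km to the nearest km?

11110 km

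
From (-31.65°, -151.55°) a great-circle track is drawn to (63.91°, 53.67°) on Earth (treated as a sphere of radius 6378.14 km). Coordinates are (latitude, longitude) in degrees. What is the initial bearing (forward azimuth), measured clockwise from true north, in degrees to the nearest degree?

Δλ = -154.780° = -2.7014 rad.
y = sin Δλ · cos φ₂ = (-0.4261)(0.4398) = -0.1874
x = cos φ₁ sin φ₂ − sin φ₁ cos φ₂ cos Δλ = (0.8513)(0.8981) − (-0.5247)(0.4398)(-0.9047) = 0.5558
θ = atan2(y, x) = -18.63°; adding 360° gives 341°.

341°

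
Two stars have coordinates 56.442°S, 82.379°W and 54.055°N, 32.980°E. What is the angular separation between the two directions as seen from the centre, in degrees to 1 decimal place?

Let φ₁ = -0.9851 rad, φ₂ = 0.9434 rad, and Δλ = 2.0134 rad.
cos c = sin φ₁ sin φ₂ + cos φ₁ cos φ₂ cos Δλ = (-0.8333)(0.8096) + (0.5528)(0.5870)(-0.4283) = -0.81362,
so c = arccos(-0.81362) = 2.52115 rad.
So the angular separation is 144.5°.

144.5°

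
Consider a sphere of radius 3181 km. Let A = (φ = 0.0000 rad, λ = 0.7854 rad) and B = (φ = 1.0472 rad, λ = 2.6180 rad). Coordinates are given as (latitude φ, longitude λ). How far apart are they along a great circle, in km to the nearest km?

In radians: φ₁ = 0.0000, φ₂ = 1.0472, Δλ = 105.000° = 1.8326 rad.
cos c = sin φ₁ sin φ₂ + cos φ₁ cos φ₂ cos Δλ = (0.0000)(0.8660) + (1.0000)(0.5000)(-0.2588) = -0.12941,
so c = arccos(-0.12941) = 1.70057 rad.
Distance = R·c = 3181 × 1.7006 ≈ 5410 km.

5410 km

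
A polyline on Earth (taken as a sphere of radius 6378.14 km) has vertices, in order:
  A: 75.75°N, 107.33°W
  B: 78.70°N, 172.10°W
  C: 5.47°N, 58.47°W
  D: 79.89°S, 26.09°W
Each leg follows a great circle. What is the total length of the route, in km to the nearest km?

21137 km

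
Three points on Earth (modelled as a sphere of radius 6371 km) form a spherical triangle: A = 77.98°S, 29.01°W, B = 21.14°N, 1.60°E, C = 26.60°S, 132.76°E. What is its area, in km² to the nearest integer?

87483744 km²

Side lengths (central angles): a = 2.3608, b = 1.3067, c = 1.7574 rad; semiperimeter s = 2.7125.
By l'Huilier's theorem, tan(E/4) = √[tan(s/2) tan((s−a)/2) tan((s−b)/2) tan((s−c)/2)], giving spherical excess E = 2.1553 rad.
Area = E·R² = 2.1553 × (6371)² ≈ 87483744 km².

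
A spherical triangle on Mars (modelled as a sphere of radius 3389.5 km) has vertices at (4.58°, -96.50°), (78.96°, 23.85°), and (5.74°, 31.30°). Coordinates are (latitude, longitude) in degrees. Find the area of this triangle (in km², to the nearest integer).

Side lengths (central angles): a = 1.2796, b = 2.2142, c = 1.5889 rad; semiperimeter s = 2.5413.
By l'Huilier's theorem, tan(E/4) = √[tan(s/2) tan((s−a)/2) tan((s−b)/2) tan((s−c)/2)], giving spherical excess E = 1.6856 rad.
Area = E·R² = 1.6856 × (3389.5)² ≈ 19365826 km².

19365826 km²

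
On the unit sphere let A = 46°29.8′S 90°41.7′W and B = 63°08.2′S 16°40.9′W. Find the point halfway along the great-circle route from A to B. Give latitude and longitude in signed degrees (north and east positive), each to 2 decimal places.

-60.32°, -62.57°

Central angle δ = 0.7485 rad. Interpolating on the sphere with fraction f = 0.5:
P = [sin((1−f)δ)·A + sin(fδ)·B] / sin δ = 0.5372·A + 0.5372·B in Cartesian coordinates,
giving P = (0.2280, -0.4394, -0.8688), i.e. latitude -60.32°, longitude -62.57°.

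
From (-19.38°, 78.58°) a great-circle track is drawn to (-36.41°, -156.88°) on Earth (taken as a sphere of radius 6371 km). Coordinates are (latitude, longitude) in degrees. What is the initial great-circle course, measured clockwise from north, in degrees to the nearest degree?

With φ₁ = -0.3382, φ₂ = -0.6355, Δλ = 2.1736 rad, the forward-azimuth formula gives
θ = atan2( sin Δλ cos φ₂ , cos φ₁ sin φ₂ − sin φ₁ cos φ₂ cos Δλ ) = atan2(0.6629, -0.7113) = 137.02°.
So the initial bearing is 137°.

137°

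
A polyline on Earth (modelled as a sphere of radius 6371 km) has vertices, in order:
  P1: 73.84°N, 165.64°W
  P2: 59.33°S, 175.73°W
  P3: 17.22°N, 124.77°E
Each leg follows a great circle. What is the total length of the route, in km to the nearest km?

24881 km

Leg P1→P2: central angle 2.3273 rad, distance 14827.0 km.
Leg P2→P3: central angle 1.5781 rad, distance 10054.3 km.
Total: 14827.0 + 10054.3 ≈ 24881 km.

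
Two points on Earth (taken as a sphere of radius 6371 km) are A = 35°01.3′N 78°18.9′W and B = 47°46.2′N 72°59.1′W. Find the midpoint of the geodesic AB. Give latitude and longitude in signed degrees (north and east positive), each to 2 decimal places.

The central angle between A and B is δ = 0.2330 rad.
With f = 0.5, the slerp weights are sin((1−f)δ)/sin δ = 0.5034 and sin(fδ)/sin δ = 0.5034.
Weighted sum of the unit vectors: (0.5034)·(0.1659,-0.8020,0.5739) + (0.5034)·(0.1967,-0.6427,0.7405) = (0.1825, -0.7273, 0.6617).
Converting back: φ = atan2(z, √(x²+y²)) = 41.43°, λ = atan2(y, x) = -75.91°.

41.43°, -75.91°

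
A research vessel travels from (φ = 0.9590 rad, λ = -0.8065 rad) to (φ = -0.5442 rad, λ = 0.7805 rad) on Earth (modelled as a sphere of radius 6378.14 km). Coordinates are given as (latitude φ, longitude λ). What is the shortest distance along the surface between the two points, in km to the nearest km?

12866 km

Let φ₁ = 0.9590 rad, φ₂ = -0.5442 rad, and Δλ = 1.5870 rad.
cos c = sin φ₁ sin φ₂ + cos φ₁ cos φ₂ cos Δλ = (0.8186)(-0.5177) + (0.5743)(0.8555)(-0.0162) = -0.43179,
so c = arccos(-0.43179) = 2.01727 rad.
Distance = R·c = 6378.14 × 2.0173 ≈ 12866 km.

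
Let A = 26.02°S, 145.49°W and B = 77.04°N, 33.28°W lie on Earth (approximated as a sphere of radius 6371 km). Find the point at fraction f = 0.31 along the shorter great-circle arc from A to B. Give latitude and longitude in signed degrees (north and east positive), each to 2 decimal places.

10.33°, -136.98°

The central angle between A and B is δ = 2.0987 rad.
With f = 0.31, the slerp weights are sin((1−f)δ)/sin δ = 1.1489 and sin(fδ)/sin δ = 0.7011.
Weighted sum of the unit vectors: (1.1489)·(-0.7405,-0.5091,-0.4387) + (0.7011)·(0.1875,-0.1231,0.9745) = (-0.7193, -0.6712, 0.1792).
Converting back: φ = atan2(z, √(x²+y²)) = 10.33°, λ = atan2(y, x) = -136.98°.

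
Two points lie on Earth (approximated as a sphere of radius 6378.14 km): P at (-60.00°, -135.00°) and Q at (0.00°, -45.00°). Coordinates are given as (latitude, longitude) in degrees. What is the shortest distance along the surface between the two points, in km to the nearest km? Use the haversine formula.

10019 km

With latitudes φ₁ = -60.000°, φ₂ = 0.000° and longitude difference Δλ = 90.000°:
Haversine: a = sin²(Δφ/2) + cos φ₁ cos φ₂ sin²(Δλ/2) = 0.2500 + (0.5000)(1.0000)(0.5000) = 0.50000.
Central angle c = 2·arcsin(√a) = 1.57080 rad.
Distance = R·c = 6378.14 × 1.5708 ≈ 10019 km.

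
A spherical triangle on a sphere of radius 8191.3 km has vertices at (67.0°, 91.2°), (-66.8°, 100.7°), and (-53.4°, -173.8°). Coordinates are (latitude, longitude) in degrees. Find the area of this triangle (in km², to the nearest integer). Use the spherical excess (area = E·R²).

Side lengths (central angles): a = 0.7131, b = 2.4330, c = 2.3382 rad; semiperimeter s = 2.7422.
By l'Huilier's theorem, tan(E/4) = √[tan(s/2) tan((s−a)/2) tan((s−b)/2) tan((s−c)/2)], giving spherical excess E = 1.8658 rad.
Area = E·R² = 1.8658 × (8191.3)² ≈ 125192066 km².

125192066 km²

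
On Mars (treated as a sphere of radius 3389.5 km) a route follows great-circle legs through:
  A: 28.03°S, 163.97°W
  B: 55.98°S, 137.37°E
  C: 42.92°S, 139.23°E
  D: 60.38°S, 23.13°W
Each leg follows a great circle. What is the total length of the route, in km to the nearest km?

8196 km

Leg A→B: central angle 0.8680 rad, distance 2942.0 km.
Leg B→C: central angle 0.2289 rad, distance 775.8 km.
Leg C→D: central angle 1.3211 rad, distance 4478.0 km.
Total: 2942.0 + 775.8 + 4478.0 ≈ 8196 km.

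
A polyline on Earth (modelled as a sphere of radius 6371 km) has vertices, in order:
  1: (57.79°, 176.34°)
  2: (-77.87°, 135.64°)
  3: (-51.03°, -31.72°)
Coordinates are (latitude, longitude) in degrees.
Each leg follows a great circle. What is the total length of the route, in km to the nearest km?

20993 km

Leg 1→2: central angle 2.4073 rad, distance 15336.8 km.
Leg 2→3: central angle 0.8877 rad, distance 5655.8 km.
Total: 15336.8 + 5655.8 ≈ 20993 km.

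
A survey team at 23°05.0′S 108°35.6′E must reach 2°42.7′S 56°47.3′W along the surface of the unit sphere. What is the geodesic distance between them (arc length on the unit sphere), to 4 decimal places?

2.6272

In radians: φ₁ = -0.4029, φ₂ = -0.0473, Δλ = -165.382° = -2.8865 rad.
cos c = sin φ₁ sin φ₂ + cos φ₁ cos φ₂ cos Δλ = (-0.3921)(-0.0473) + (0.9199)(0.9989)(-0.9676) = -0.87061,
so c = arccos(-0.87061) = 2.62724 rad.
On the unit sphere the arc length equals the central angle: 2.6272.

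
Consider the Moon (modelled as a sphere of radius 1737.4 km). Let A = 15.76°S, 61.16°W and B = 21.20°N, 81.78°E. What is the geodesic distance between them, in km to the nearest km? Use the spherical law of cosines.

4382 km

With latitudes φ₁ = -15.760°, φ₂ = 21.200° and longitude difference Δλ = 142.940°:
cos c = sin φ₁ sin φ₂ + cos φ₁ cos φ₂ cos Δλ = (-0.2716)(0.3616) + (0.9624)(0.9323)(-0.7980) = -0.81425,
so c = arccos(-0.81425) = 2.52223 rad.
Distance = R·c = 1737.4 × 2.5222 ≈ 4382 km.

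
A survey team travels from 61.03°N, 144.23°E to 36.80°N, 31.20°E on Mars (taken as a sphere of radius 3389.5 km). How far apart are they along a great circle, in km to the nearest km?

4031 km

Let φ₁ = 1.0652 rad, φ₂ = 0.6423 rad, and Δλ = -1.9727 rad.
cos c = sin φ₁ sin φ₂ + cos φ₁ cos φ₂ cos Δλ = (0.8749)(0.5990) + (0.4844)(0.8007)(-0.3912) = 0.37234,
so c = arccos(0.37234) = 1.18926 rad.
Distance = R·c = 3389.5 × 1.1893 ≈ 4031 km.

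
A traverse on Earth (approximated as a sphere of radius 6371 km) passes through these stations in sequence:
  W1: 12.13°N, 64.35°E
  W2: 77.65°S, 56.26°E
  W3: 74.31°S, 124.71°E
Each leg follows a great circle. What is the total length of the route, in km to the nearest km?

11765 km

Leg W1→W2: central angle 1.5690 rad, distance 9996.3 km.
Leg W2→W3: central angle 0.2776 rad, distance 1768.8 km.
Total: 9996.3 + 1768.8 ≈ 11765 km.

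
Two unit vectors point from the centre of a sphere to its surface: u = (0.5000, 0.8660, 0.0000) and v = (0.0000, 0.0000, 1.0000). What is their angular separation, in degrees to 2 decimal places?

u·v = 0.0000; |u| = 1.0000, |v| = 1.0000.
cos θ = (u·v)/(|u||v|) = 0.0000, so θ = 90.00°.

90.00°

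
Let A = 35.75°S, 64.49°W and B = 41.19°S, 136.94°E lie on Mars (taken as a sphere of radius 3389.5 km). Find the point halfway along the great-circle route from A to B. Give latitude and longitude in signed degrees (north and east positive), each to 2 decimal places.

Central angle δ = 1.7556 rad. Interpolating on the sphere with fraction f = 0.5:
P = [sin((1−f)δ)·A + sin(fδ)·B] / sin δ = 0.7827·A + 0.7827·B in Cartesian coordinates,
giving P = (-0.1568, -0.1711, -0.9727), i.e. latitude -76.58°, longitude -132.49°.

-76.58°, -132.49°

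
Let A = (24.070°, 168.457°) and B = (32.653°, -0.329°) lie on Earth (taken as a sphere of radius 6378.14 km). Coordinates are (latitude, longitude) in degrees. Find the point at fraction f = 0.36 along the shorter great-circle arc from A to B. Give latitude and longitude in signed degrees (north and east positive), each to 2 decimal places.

The central angle between A and B is δ = 2.1341 rad.
With f = 0.36, the slerp weights are sin((1−f)δ)/sin δ = 1.1580 and sin(fδ)/sin δ = 0.8219.
Weighted sum of the unit vectors: (1.1580)·(-0.8946,0.1827,0.4079) + (0.8219)·(0.8419,-0.0048,0.5395) = (-0.3439, 0.2076, 0.9158).
Converting back: φ = atan2(z, √(x²+y²)) = 66.31°, λ = atan2(y, x) = 148.88°.

66.31°, 148.88°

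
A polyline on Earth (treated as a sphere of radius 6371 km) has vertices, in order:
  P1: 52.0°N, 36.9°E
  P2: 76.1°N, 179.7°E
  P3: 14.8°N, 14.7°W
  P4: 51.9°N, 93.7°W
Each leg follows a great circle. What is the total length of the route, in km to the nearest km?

23351 km

Leg P1→P2: central angle 0.8670 rad, distance 5523.6 km.
Leg P2→P3: central angle 1.5478 rad, distance 9861.0 km.
Leg P3→P4: central angle 1.2505 rad, distance 7966.9 km.
Total: 5523.6 + 9861.0 + 7966.9 ≈ 23351 km.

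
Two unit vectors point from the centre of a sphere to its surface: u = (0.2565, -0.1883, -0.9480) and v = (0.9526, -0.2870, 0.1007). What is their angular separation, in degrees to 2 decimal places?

u·v = 0.2029; |u| = 1.0000, |v| = 1.0000.
cos θ = (u·v)/(|u||v|) = 0.2029, so θ = 78.29°.

78.29°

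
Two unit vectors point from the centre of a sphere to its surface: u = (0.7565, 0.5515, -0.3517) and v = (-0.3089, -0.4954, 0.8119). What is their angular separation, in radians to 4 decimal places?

2.4855 rad

u·v = -0.7924; |u| = 1.0001, |v| = 1.0000.
cos θ = (u·v)/(|u||v|) = -0.7924, so θ = 2.4855 rad.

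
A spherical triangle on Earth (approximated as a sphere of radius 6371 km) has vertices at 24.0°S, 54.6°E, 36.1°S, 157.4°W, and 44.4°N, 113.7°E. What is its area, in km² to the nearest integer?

102829272 km²

Side lengths (central angles): a = 1.9836, b = 1.5202, c = 1.9674 rad; semiperimeter s = 2.7356.
By l'Huilier's theorem, tan(E/4) = √[tan(s/2) tan((s−a)/2) tan((s−b)/2) tan((s−c)/2)], giving spherical excess E = 2.5334 rad.
Area = E·R² = 2.5334 × (6371)² ≈ 102829272 km².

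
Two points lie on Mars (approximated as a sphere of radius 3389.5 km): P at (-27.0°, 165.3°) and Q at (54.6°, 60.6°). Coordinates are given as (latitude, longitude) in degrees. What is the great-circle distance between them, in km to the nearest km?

7103 km

Let φ₁ = -0.4712 rad, φ₂ = 0.9529 rad, and Δλ = -1.8274 rad.
cos c = sin φ₁ sin φ₂ + cos φ₁ cos φ₂ cos Δλ = (-0.4540)(0.8151) + (0.8910)(0.5793)(-0.2538) = -0.50104,
so c = arccos(-0.50104) = 2.09559 rad.
Distance = R·c = 3389.5 × 2.0956 ≈ 7103 km.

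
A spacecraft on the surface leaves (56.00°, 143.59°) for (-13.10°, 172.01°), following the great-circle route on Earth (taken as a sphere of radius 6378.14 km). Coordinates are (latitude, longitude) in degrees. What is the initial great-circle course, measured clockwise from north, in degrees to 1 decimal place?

151.0°

Δλ = 28.420° = 0.4960 rad.
y = sin Δλ · cos φ₂ = (0.4759)(0.9740) = 0.4635
x = cos φ₁ sin φ₂ − sin φ₁ cos φ₂ cos Δλ = (0.5592)(-0.2267) − (0.8290)(0.9740)(0.8795) = -0.8369
θ = atan2(y, x) = 151.02°, so the bearing is 151.0°.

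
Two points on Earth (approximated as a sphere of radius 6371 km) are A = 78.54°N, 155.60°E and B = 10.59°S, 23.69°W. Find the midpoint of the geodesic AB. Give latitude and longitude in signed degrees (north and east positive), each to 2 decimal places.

The central angle between A and B is δ = 1.9556 rad.
With f = 0.5, the slerp weights are sin((1−f)δ)/sin δ = 0.8947 and sin(fδ)/sin δ = 0.8947.
Weighted sum of the unit vectors: (0.8947)·(-0.1809,0.0821,0.9801) + (0.8947)·(0.9001,-0.3949,-0.1838) = (0.6435, -0.2799, 0.7124).
Converting back: φ = atan2(z, √(x²+y²)) = 45.43°, λ = atan2(y, x) = -23.51°.

45.43°, -23.51°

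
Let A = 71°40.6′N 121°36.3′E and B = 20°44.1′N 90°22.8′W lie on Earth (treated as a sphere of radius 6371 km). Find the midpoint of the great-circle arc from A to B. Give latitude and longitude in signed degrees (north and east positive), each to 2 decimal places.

Central angle δ = 1.4840 rad. Interpolating on the sphere with fraction f = 0.5:
P = [sin((1−f)δ)·A + sin(fδ)·B] / sin δ = 0.6783·A + 0.6783·B in Cartesian coordinates,
giving P = (-0.1160, -0.4527, 0.8841), i.e. latitude 62.14°, longitude -104.37°.

62.14°, -104.37°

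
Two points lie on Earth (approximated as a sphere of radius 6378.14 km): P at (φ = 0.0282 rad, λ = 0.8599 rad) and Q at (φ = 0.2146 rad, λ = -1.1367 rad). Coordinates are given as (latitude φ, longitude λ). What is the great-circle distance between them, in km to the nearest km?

Let φ₁ = 0.0282 rad, φ₂ = 0.2146 rad, and Δλ = -1.9966 rad.
cos c = sin φ₁ sin φ₂ + cos φ₁ cos φ₂ cos Δλ = (0.0282)(0.2130) + (0.9996)(0.9771)(-0.4131) = -0.39741,
so c = arccos(-0.39741) = 1.97949 rad.
Distance = R·c = 6378.14 × 1.9795 ≈ 12625 km.

12625 km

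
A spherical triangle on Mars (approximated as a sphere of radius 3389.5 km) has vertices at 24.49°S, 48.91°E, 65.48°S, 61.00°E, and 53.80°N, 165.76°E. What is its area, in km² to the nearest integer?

18915717 km²

Side lengths (central angles): a = 2.4925, b = 2.1862, c = 0.7281 rad; semiperimeter s = 2.7034.
By l'Huilier's theorem, tan(E/4) = √[tan(s/2) tan((s−a)/2) tan((s−b)/2) tan((s−c)/2)], giving spherical excess E = 1.6465 rad.
Area = E·R² = 1.6465 × (3389.5)² ≈ 18915717 km².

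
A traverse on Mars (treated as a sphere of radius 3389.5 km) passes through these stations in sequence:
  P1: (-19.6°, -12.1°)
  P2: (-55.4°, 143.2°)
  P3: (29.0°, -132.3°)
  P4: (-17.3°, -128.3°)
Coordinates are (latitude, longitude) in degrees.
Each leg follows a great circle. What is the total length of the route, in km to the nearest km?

15331 km

Leg P1→P2: central angle 1.7822 rad, distance 6040.9 km.
Leg P2→P3: central angle 1.9299 rad, distance 6541.5 km.
Leg P3→P4: central angle 0.8109 rad, distance 2748.5 km.
Total: 6040.9 + 6541.5 + 2748.5 ≈ 15331 km.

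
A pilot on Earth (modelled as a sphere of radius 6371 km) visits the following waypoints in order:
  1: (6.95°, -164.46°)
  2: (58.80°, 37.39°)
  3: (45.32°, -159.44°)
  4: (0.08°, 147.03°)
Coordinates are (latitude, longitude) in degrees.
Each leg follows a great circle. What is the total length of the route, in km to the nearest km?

Leg 1→2: central angle 1.9539 rad, distance 12448.1 km.
Leg 2→3: central angle 1.3082 rad, distance 8334.8 km.
Leg 3→4: central angle 1.1385 rad, distance 7253.5 km.
Total: 12448.1 + 8334.8 + 7253.5 ≈ 28036 km.

28036 km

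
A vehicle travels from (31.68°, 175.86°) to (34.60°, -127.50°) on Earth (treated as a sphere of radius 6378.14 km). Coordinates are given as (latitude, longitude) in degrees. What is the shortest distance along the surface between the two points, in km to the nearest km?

5220 km

Let φ₁ = 0.5529 rad, φ₂ = 0.6039 rad, and Δλ = 0.9886 rad.
cos c = sin φ₁ sin φ₂ + cos φ₁ cos φ₂ cos Δλ = (0.5252)(0.5678) + (0.8510)(0.8231)(0.5499) = 0.68341,
so c = arccos(0.68341) = 0.81837 rad.
Distance = R·c = 6378.14 × 0.8184 ≈ 5220 km.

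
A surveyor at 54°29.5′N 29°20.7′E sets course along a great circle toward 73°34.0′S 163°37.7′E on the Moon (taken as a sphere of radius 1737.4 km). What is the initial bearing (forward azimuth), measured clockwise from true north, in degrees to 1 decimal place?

Δλ = 134.283° = 2.3437 rad.
y = sin Δλ · cos φ₂ = (0.7159)(0.2829) = 0.2025
x = cos φ₁ sin φ₂ − sin φ₁ cos φ₂ cos Δλ = (0.5808)(-0.9591) − (0.8140)(0.2829)(-0.6982) = -0.3963
θ = atan2(y, x) = 152.93°, so the bearing is 152.9°.

152.9°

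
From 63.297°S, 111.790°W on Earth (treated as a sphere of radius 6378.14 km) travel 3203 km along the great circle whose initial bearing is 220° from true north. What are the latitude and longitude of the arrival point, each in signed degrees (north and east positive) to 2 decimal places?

-71.58°, 169.98°

Angular distance δ = d/R = 3203/6378.14 = 0.50218 rad; initial bearing θ = 3.8397 rad.
sin φ₂ = sin φ₁ cos δ + cos φ₁ sin δ cos θ = (-0.8933)(0.8765) + (0.4494)(0.4813)(-0.7660) = -0.9487, so φ₂ = -71.58°.
Δλ = atan2(sin θ sin δ cos φ₁, cos δ − sin φ₁ sin φ₂) = atan2(-0.1390, 0.0290) = -78.228°.
λ₂ = -111.790° − 78.228° = -190.02° → 169.98° after wrapping to (−180°, 180°].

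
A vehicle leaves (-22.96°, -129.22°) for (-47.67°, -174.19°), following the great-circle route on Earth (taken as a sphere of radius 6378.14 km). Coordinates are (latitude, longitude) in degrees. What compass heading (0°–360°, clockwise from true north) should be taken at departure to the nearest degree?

224°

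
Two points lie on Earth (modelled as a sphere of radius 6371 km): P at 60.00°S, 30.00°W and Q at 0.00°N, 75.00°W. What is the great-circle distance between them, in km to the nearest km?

With latitudes φ₁ = -60.000°, φ₂ = 0.000° and longitude difference Δλ = -45.000°:
cos c = sin φ₁ sin φ₂ + cos φ₁ cos φ₂ cos Δλ = (-0.8660)(0.0000) + (0.5000)(1.0000)(0.7071) = 0.35355,
so c = arccos(0.35355) = 1.20943 rad.
Distance = R·c = 6371 × 1.2094 ≈ 7705 km.

7705 km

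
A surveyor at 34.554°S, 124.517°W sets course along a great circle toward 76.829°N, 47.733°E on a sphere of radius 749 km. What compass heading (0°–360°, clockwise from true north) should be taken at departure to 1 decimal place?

2.6°

Δλ = 172.250° = 3.0063 rad.
y = sin Δλ · cos φ₂ = (0.1349)(0.2279) = 0.0307
x = cos φ₁ sin φ₂ − sin φ₁ cos φ₂ cos Δλ = (0.8236)(0.9737) − (-0.5672)(0.2279)(-0.9909) = 0.6739
θ = atan2(y, x) = 2.61°, so the bearing is 2.6°.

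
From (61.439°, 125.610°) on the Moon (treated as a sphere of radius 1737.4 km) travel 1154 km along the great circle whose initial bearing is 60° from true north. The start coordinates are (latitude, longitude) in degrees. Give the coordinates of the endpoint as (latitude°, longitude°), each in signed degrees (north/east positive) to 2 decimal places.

57.03°, -155.59°

Angular distance δ = d/R = 1154/1737.4 = 0.66421 rad; initial bearing θ = 1.0472 rad.
sin φ₂ = sin φ₁ cos δ + cos φ₁ sin δ cos θ = (0.8783)(0.7874) + (0.4781)(0.6164)(0.5000) = 0.8389, so φ₂ = 57.03°.
Δλ = atan2(sin θ sin δ cos φ₁, cos δ − sin φ₁ sin φ₂) = atan2(0.2552, 0.0506) = 78.796°.
λ₂ = 125.610° + 78.796° = 204.41° → -155.59° after wrapping to (−180°, 180°].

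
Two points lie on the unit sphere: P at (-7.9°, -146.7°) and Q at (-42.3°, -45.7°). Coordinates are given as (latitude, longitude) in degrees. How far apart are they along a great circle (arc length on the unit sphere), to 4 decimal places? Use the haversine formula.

Let φ₁ = -0.1379 rad, φ₂ = -0.7383 rad, and Δλ = 1.7628 rad.
Haversine: a = sin²(Δφ/2) + cos φ₁ cos φ₂ sin²(Δλ/2) = 0.0874 + (0.9905)(0.7396)(0.5954) = 0.52364.
Central angle c = 2·arcsin(√a) = 1.61810 rad.
On the unit sphere the arc length equals the central angle: 1.6181.

1.6181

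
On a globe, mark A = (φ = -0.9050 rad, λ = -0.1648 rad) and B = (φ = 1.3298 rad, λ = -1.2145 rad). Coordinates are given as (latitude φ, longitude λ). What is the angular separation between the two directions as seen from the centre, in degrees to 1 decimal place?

133.7°

Let φ₁ = -0.9050 rad, φ₂ = 1.3298 rad, and Δλ = -1.0497 rad.
cos c = sin φ₁ sin φ₂ + cos φ₁ cos φ₂ cos Δλ = (-0.7864)(0.9711) + (0.6177)(0.2387)(0.4978) = -0.69031,
so c = arccos(-0.69031) = 2.33271 rad.
So the angular separation is 133.7°.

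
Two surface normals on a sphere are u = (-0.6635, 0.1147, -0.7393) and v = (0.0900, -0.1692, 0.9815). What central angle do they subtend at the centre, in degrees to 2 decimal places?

u·v = -0.8047; |u| = 1.0000, |v| = 1.0000.
cos θ = (u·v)/(|u||v|) = -0.8047, so θ = 143.58°.

143.58°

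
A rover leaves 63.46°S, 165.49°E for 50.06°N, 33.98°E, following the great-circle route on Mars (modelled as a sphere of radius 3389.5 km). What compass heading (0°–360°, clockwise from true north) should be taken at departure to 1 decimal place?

Δλ = -131.510° = -2.2953 rad.
y = sin Δλ · cos φ₂ = (-0.7488)(0.6420) = -0.4807
x = cos φ₁ sin φ₂ − sin φ₁ cos φ₂ cos Δλ = (0.4468)(0.7667) − (-0.8946)(0.6420)(-0.6628) = -0.0381
θ = atan2(y, x) = -94.53°; adding 360° gives 265.5°.

265.5°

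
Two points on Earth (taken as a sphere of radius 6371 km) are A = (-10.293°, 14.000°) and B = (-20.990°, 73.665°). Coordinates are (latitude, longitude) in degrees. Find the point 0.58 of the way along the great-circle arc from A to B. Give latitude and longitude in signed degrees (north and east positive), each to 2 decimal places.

The central angle between A and B is δ = 1.0146 rad.
With f = 0.58, the slerp weights are sin((1−f)δ)/sin δ = 0.4867 and sin(fδ)/sin δ = 0.6536.
Weighted sum of the unit vectors: (0.4867)·(0.9547,0.2380,-0.1787) + (0.6536)·(0.2626,0.8960,-0.3582) = (0.6363, 0.7015, -0.3211).
Converting back: φ = atan2(z, √(x²+y²)) = -18.73°, λ = atan2(y, x) = 47.79°.

-18.73°, 47.79°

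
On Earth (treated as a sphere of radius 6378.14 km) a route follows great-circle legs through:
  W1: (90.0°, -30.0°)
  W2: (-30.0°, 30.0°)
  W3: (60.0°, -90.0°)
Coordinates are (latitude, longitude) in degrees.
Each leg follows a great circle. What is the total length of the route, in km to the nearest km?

Leg W1→W2: central angle 2.0944 rad, distance 13358.3 km.
Leg W2→W3: central angle 2.2777 rad, distance 14527.8 km.
Total: 13358.3 + 14527.8 ≈ 27886 km.

27886 km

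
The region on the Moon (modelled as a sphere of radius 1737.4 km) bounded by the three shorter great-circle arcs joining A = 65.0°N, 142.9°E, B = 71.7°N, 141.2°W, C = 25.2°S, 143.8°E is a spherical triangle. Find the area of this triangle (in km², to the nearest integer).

Side lengths (central angles): a = 1.9079, b = 1.5743, c = 0.4673 rad; semiperimeter s = 1.9747.
By l'Huilier's theorem, tan(E/4) = √[tan(s/2) tan((s−a)/2) tan((s−b)/2) tan((s−c)/2)], giving spherical excess E = 0.3917 rad.
Area = E·R² = 0.3917 × (1737.4)² ≈ 1182414 km².

1182414 km²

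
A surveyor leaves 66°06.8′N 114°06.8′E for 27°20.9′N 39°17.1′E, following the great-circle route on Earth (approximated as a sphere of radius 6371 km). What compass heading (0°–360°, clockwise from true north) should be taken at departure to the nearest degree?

268°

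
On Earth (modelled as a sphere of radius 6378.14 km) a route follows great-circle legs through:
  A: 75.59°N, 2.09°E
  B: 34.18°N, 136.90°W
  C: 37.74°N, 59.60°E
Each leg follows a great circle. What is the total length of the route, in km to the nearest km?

19323 km

Leg A→B: central angle 1.1715 rad, distance 7472.0 km.
Leg B→C: central angle 1.8581 rad, distance 11851.5 km.
Total: 7472.0 + 11851.5 ≈ 19323 km.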